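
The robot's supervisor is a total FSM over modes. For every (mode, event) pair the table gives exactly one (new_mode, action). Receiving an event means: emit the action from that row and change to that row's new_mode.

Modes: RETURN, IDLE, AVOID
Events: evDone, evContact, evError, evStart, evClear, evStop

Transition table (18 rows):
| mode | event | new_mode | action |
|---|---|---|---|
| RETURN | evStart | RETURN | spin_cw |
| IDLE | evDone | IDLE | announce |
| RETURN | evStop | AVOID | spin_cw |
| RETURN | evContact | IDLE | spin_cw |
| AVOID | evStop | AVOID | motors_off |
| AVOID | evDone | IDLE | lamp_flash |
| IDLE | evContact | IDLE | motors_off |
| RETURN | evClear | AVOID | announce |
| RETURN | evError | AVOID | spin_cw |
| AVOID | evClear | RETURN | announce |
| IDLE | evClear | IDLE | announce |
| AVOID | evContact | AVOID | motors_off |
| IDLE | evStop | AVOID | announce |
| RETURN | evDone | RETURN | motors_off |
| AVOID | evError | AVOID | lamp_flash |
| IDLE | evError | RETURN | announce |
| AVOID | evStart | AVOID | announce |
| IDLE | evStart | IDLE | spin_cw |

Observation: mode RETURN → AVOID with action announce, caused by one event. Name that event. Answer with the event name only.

try evDone: (RETURN, evDone) → (RETURN, motors_off)
try evContact: (RETURN, evContact) → (IDLE, spin_cw)
try evError: (RETURN, evError) → (AVOID, spin_cw)
try evStart: (RETURN, evStart) → (RETURN, spin_cw)
try evClear: (RETURN, evClear) → (AVOID, announce)  ← matches
try evStop: (RETURN, evStop) → (AVOID, spin_cw)

evClear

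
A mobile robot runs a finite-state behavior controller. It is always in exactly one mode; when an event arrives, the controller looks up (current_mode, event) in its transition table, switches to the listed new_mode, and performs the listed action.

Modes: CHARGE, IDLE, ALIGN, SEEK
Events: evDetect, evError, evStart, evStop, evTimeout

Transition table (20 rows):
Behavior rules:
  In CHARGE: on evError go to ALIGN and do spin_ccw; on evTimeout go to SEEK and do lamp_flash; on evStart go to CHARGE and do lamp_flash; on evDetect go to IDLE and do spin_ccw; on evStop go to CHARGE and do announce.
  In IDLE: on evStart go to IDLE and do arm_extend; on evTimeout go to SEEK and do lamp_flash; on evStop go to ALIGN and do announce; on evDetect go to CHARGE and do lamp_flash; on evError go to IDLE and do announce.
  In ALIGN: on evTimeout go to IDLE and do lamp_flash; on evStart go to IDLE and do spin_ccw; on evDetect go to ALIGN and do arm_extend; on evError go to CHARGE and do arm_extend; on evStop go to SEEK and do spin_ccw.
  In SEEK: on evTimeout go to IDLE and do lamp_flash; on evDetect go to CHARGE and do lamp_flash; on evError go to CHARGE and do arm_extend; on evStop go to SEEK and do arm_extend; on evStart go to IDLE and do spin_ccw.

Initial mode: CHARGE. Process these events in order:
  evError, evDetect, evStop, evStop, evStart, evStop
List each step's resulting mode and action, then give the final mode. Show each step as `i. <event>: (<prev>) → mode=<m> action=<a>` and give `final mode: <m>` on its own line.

final mode: ALIGN

1. evError: (CHARGE) → mode=ALIGN action=spin_ccw
2. evDetect: (ALIGN) → mode=ALIGN action=arm_extend
3. evStop: (ALIGN) → mode=SEEK action=spin_ccw
4. evStop: (SEEK) → mode=SEEK action=arm_extend
5. evStart: (SEEK) → mode=IDLE action=spin_ccw
6. evStop: (IDLE) → mode=ALIGN action=announce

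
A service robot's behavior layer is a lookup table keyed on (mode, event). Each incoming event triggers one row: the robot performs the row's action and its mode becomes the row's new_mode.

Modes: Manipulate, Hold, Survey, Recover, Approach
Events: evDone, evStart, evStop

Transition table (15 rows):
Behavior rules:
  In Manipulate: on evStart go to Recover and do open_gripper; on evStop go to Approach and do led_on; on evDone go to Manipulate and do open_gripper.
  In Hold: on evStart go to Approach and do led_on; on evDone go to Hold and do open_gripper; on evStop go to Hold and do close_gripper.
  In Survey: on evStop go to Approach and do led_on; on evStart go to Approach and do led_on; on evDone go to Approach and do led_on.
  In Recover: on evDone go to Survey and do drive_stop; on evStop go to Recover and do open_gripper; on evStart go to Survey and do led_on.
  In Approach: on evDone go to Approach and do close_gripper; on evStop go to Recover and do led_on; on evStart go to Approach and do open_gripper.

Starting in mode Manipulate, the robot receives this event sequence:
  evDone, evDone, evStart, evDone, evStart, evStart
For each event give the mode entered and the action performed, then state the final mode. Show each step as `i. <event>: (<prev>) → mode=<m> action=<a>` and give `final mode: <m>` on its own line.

final mode: Approach

1. evDone: (Manipulate) → mode=Manipulate action=open_gripper
2. evDone: (Manipulate) → mode=Manipulate action=open_gripper
3. evStart: (Manipulate) → mode=Recover action=open_gripper
4. evDone: (Recover) → mode=Survey action=drive_stop
5. evStart: (Survey) → mode=Approach action=led_on
6. evStart: (Approach) → mode=Approach action=open_gripper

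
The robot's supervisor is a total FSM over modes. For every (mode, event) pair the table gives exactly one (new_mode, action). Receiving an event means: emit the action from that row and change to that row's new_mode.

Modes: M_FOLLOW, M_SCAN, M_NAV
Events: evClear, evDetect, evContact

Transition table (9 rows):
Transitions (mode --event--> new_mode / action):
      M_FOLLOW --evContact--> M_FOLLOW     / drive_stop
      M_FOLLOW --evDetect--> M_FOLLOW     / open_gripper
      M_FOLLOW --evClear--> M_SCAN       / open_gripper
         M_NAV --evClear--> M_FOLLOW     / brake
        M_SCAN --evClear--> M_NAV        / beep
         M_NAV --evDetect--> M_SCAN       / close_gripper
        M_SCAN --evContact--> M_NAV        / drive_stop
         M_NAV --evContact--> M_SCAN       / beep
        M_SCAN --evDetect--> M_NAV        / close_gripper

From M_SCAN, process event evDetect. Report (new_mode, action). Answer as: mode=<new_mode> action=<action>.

current mode = M_SCAN; filter table to that mode:
  (M_SCAN, evClear) → (M_NAV, beep)
  (M_SCAN, evContact) → (M_NAV, drive_stop)
  (M_SCAN, evDetect) → (M_NAV, close_gripper)  ← event matches
event = evDetect selects (M_NAV, close_gripper)

mode=M_NAV action=close_gripper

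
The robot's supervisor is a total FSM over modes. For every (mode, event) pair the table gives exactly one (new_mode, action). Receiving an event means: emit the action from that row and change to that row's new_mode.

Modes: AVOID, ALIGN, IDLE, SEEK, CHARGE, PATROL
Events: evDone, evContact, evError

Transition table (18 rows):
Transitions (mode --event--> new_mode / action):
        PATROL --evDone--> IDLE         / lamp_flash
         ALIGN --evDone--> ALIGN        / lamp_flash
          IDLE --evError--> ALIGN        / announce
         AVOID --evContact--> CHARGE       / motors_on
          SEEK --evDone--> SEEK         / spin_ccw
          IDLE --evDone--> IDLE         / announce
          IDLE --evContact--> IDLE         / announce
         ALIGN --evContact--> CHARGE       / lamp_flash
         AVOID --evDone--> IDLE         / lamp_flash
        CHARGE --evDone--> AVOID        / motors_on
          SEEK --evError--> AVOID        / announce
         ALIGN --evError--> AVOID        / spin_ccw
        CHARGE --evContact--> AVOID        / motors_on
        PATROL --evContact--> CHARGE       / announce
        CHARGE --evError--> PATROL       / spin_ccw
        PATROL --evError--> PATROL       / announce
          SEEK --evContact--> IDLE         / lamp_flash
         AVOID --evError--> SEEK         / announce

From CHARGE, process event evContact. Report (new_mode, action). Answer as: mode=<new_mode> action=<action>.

mode=AVOID action=motors_on

current mode = CHARGE; filter table to that mode:
  (CHARGE, evDone) → (AVOID, motors_on)
  (CHARGE, evContact) → (AVOID, motors_on)  ← event matches
  (CHARGE, evError) → (PATROL, spin_ccw)
event = evContact selects (AVOID, motors_on)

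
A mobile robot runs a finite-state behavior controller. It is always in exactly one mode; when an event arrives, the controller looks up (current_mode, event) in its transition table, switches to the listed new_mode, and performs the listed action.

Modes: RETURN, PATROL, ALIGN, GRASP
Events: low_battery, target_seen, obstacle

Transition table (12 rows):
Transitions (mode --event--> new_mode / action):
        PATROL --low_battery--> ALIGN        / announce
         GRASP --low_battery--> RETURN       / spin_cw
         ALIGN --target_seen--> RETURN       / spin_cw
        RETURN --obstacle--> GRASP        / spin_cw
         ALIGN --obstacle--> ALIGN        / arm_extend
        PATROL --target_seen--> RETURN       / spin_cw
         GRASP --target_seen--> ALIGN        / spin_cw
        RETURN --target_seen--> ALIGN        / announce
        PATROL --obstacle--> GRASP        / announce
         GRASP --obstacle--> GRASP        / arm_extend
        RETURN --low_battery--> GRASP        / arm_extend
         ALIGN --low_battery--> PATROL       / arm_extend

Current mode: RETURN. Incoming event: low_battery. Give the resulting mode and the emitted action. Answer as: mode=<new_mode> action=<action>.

mode=GRASP action=arm_extend

current mode = RETURN; filter table to that mode:
  (RETURN, obstacle) → (GRASP, spin_cw)
  (RETURN, target_seen) → (ALIGN, announce)
  (RETURN, low_battery) → (GRASP, arm_extend)  ← event matches
event = low_battery selects (GRASP, arm_extend)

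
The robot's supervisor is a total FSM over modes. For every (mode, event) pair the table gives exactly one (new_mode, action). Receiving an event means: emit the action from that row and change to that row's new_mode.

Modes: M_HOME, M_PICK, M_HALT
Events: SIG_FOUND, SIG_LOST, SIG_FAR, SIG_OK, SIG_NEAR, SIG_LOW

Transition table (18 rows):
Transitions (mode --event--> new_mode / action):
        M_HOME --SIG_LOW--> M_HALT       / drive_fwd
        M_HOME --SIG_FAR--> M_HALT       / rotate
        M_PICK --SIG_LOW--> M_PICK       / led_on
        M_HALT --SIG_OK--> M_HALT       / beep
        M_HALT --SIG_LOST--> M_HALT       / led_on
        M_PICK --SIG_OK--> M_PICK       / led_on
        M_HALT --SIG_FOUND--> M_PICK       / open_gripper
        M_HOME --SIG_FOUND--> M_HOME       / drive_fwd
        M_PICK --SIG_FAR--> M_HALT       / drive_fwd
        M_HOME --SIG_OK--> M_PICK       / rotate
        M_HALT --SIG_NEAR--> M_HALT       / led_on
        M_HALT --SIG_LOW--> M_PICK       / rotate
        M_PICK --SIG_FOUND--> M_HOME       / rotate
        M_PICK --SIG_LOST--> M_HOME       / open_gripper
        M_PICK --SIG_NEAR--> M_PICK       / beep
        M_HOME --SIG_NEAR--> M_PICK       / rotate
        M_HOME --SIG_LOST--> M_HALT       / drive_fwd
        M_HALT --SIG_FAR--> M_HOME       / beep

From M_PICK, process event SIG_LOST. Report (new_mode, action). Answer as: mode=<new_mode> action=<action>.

current mode = M_PICK; filter table to that mode:
  (M_PICK, SIG_LOW) → (M_PICK, led_on)
  (M_PICK, SIG_OK) → (M_PICK, led_on)
  (M_PICK, SIG_FAR) → (M_HALT, drive_fwd)
  (M_PICK, SIG_FOUND) → (M_HOME, rotate)
  (M_PICK, SIG_LOST) → (M_HOME, open_gripper)  ← event matches
  (M_PICK, SIG_NEAR) → (M_PICK, beep)
event = SIG_LOST selects (M_HOME, open_gripper)

mode=M_HOME action=open_gripper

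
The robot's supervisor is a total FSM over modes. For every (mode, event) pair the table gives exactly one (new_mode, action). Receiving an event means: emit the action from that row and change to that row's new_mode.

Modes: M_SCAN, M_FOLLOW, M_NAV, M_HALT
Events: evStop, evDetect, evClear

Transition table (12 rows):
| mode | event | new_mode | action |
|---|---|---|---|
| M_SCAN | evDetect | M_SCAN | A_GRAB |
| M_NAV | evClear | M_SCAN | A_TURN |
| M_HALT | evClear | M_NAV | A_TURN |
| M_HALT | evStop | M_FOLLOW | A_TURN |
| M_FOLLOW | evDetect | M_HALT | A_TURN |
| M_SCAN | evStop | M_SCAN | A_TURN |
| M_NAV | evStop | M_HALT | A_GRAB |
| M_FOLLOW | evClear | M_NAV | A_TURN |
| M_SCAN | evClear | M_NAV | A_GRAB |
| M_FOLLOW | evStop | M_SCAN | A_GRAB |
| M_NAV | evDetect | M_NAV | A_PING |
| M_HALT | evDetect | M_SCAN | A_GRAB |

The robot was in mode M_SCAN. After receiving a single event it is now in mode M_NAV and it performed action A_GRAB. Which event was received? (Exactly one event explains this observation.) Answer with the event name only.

try evStop: (M_SCAN, evStop) → (M_SCAN, A_TURN)
try evDetect: (M_SCAN, evDetect) → (M_SCAN, A_GRAB)
try evClear: (M_SCAN, evClear) → (M_NAV, A_GRAB)  ← matches

evClear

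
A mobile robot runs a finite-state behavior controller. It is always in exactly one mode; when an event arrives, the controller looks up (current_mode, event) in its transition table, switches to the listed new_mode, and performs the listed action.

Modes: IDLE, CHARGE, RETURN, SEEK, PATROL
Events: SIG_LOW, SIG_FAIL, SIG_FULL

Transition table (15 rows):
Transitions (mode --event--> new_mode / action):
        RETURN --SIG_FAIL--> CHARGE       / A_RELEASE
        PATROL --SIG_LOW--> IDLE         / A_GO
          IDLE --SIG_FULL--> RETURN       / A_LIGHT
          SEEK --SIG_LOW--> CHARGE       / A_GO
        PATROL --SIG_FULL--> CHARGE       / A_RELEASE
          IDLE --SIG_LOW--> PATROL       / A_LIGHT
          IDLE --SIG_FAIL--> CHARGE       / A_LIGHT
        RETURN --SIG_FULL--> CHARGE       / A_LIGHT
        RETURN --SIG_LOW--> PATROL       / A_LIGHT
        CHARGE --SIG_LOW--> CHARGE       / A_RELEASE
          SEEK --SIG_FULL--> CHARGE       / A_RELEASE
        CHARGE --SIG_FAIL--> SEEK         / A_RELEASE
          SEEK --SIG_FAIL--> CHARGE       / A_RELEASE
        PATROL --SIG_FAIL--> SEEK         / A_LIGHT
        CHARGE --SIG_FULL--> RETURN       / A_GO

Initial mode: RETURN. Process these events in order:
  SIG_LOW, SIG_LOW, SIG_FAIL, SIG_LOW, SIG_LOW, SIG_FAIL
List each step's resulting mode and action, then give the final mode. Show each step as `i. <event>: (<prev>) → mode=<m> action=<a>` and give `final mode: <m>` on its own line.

1. SIG_LOW: (RETURN) → mode=PATROL action=A_LIGHT
2. SIG_LOW: (PATROL) → mode=IDLE action=A_GO
3. SIG_FAIL: (IDLE) → mode=CHARGE action=A_LIGHT
4. SIG_LOW: (CHARGE) → mode=CHARGE action=A_RELEASE
5. SIG_LOW: (CHARGE) → mode=CHARGE action=A_RELEASE
6. SIG_FAIL: (CHARGE) → mode=SEEK action=A_RELEASE

final mode: SEEK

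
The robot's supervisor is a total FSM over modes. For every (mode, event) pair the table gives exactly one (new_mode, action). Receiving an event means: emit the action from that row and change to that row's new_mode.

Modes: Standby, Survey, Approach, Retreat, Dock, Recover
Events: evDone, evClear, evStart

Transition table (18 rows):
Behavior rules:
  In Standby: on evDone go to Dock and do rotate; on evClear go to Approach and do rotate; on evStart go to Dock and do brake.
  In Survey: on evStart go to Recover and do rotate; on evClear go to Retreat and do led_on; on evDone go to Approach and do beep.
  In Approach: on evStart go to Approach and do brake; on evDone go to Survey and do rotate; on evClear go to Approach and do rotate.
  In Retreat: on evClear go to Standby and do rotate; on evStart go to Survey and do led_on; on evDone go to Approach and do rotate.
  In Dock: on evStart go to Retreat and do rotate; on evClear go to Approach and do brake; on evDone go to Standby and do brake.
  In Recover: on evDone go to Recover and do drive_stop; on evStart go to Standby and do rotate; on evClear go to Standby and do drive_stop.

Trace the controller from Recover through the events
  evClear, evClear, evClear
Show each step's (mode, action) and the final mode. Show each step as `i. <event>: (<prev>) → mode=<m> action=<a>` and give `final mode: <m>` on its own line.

final mode: Approach

1. evClear: (Recover) → mode=Standby action=drive_stop
2. evClear: (Standby) → mode=Approach action=rotate
3. evClear: (Approach) → mode=Approach action=rotate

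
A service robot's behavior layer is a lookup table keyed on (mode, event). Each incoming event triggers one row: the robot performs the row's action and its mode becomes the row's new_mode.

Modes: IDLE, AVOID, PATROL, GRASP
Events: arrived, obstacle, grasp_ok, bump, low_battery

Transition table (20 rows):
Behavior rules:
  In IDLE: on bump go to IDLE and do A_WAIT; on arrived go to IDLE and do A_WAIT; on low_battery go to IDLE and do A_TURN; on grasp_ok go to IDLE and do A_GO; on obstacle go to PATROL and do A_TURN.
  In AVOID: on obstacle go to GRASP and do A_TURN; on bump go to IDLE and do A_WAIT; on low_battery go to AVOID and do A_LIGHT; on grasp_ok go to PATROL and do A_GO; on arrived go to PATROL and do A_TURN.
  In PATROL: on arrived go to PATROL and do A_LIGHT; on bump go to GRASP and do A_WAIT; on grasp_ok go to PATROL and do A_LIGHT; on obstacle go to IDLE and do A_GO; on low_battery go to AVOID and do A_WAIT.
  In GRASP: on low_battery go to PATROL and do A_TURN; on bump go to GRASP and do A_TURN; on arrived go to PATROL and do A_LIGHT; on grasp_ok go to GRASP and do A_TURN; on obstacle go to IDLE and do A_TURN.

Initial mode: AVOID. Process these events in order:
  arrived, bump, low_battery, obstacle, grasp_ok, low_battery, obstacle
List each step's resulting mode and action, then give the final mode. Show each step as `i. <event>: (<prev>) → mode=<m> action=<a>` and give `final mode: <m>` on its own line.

1. arrived: (AVOID) → mode=PATROL action=A_TURN
2. bump: (PATROL) → mode=GRASP action=A_WAIT
3. low_battery: (GRASP) → mode=PATROL action=A_TURN
4. obstacle: (PATROL) → mode=IDLE action=A_GO
5. grasp_ok: (IDLE) → mode=IDLE action=A_GO
6. low_battery: (IDLE) → mode=IDLE action=A_TURN
7. obstacle: (IDLE) → mode=PATROL action=A_TURN

final mode: PATROL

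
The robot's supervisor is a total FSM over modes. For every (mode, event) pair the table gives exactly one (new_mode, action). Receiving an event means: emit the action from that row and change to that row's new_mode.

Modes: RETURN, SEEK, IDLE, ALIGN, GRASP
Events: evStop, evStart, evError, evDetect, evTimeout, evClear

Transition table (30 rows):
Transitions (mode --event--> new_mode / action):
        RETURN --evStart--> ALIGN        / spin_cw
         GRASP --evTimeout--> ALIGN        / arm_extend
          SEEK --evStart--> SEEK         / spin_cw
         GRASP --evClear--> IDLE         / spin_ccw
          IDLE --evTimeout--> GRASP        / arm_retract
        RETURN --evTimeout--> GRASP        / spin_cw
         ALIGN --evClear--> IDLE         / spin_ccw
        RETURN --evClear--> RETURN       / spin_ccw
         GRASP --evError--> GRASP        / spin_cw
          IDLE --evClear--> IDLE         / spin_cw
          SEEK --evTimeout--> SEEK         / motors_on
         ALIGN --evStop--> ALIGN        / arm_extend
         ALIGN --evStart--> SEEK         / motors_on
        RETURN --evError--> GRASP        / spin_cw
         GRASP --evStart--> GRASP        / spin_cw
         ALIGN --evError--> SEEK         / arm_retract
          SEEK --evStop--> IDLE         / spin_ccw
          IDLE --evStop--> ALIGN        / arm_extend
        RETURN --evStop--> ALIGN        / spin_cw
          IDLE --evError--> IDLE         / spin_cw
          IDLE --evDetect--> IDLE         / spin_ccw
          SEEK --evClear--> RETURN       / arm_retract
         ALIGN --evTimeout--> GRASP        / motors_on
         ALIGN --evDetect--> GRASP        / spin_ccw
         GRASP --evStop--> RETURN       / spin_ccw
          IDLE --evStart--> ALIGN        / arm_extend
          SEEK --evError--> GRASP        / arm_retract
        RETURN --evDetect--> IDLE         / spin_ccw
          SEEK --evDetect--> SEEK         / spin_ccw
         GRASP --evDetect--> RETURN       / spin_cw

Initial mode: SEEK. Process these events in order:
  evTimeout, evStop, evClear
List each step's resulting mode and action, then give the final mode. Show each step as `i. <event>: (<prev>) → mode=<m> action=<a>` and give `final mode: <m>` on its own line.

1. evTimeout: (SEEK) → mode=SEEK action=motors_on
2. evStop: (SEEK) → mode=IDLE action=spin_ccw
3. evClear: (IDLE) → mode=IDLE action=spin_cw

final mode: IDLE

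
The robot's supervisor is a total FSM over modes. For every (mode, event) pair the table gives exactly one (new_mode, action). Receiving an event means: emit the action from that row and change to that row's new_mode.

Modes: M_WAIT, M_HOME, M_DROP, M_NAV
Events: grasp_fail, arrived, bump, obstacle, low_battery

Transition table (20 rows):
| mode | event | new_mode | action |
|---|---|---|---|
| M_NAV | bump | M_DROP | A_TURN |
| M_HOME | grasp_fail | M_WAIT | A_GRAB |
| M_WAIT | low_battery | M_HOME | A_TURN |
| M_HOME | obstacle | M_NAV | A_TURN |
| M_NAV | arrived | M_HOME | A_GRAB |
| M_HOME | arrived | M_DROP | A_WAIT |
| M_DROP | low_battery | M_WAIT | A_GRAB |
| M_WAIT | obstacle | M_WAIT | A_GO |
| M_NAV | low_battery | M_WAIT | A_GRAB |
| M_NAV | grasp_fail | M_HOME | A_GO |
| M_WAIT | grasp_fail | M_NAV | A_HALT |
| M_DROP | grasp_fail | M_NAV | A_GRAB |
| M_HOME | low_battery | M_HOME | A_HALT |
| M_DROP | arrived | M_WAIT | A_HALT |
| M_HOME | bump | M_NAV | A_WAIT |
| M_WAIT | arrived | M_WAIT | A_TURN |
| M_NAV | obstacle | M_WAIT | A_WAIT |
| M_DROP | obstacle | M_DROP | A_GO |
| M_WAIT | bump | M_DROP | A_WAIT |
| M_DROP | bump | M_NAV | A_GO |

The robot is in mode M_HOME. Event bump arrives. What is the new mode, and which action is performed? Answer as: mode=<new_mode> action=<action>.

current mode = M_HOME; filter table to that mode:
  (M_HOME, grasp_fail) → (M_WAIT, A_GRAB)
  (M_HOME, obstacle) → (M_NAV, A_TURN)
  (M_HOME, arrived) → (M_DROP, A_WAIT)
  (M_HOME, low_battery) → (M_HOME, A_HALT)
  (M_HOME, bump) → (M_NAV, A_WAIT)  ← event matches
event = bump selects (M_NAV, A_WAIT)

mode=M_NAV action=A_WAIT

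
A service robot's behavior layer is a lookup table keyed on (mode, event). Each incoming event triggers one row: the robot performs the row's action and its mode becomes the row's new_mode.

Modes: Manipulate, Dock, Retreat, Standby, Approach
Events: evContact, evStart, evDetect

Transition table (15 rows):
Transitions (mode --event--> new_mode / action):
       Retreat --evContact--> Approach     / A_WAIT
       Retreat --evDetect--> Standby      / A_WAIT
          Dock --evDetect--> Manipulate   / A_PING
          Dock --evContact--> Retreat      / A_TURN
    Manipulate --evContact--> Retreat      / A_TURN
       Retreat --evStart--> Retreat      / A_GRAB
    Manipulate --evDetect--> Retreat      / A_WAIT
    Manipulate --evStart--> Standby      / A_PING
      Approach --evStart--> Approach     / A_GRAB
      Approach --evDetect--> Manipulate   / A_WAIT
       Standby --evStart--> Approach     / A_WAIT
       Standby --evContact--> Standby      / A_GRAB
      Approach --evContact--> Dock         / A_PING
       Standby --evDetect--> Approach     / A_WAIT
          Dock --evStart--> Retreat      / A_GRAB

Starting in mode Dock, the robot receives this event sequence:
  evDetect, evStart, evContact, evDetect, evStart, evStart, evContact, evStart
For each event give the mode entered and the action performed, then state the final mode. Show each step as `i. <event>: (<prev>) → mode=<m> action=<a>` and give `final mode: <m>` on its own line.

final mode: Retreat

1. evDetect: (Dock) → mode=Manipulate action=A_PING
2. evStart: (Manipulate) → mode=Standby action=A_PING
3. evContact: (Standby) → mode=Standby action=A_GRAB
4. evDetect: (Standby) → mode=Approach action=A_WAIT
5. evStart: (Approach) → mode=Approach action=A_GRAB
6. evStart: (Approach) → mode=Approach action=A_GRAB
7. evContact: (Approach) → mode=Dock action=A_PING
8. evStart: (Dock) → mode=Retreat action=A_GRAB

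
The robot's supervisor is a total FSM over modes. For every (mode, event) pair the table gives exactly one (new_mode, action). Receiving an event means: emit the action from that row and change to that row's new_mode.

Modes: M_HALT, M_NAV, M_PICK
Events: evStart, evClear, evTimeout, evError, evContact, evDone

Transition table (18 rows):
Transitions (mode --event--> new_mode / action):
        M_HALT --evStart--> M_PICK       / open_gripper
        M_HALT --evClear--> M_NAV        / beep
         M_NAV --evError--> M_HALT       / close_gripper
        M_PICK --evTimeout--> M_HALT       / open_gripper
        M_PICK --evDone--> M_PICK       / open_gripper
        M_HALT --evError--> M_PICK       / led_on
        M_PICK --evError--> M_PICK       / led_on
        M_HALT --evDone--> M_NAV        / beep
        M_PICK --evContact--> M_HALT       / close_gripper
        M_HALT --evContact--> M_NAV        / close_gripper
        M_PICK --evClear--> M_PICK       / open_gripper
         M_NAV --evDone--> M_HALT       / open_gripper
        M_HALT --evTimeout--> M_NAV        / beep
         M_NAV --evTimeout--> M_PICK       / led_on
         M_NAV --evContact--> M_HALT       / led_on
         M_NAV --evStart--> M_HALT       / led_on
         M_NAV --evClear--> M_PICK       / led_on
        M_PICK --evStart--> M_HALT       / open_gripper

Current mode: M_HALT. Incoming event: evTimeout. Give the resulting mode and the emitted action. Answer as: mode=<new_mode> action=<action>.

mode=M_NAV action=beep

current mode = M_HALT; filter table to that mode:
  (M_HALT, evStart) → (M_PICK, open_gripper)
  (M_HALT, evClear) → (M_NAV, beep)
  (M_HALT, evError) → (M_PICK, led_on)
  (M_HALT, evDone) → (M_NAV, beep)
  (M_HALT, evContact) → (M_NAV, close_gripper)
  (M_HALT, evTimeout) → (M_NAV, beep)  ← event matches
event = evTimeout selects (M_NAV, beep)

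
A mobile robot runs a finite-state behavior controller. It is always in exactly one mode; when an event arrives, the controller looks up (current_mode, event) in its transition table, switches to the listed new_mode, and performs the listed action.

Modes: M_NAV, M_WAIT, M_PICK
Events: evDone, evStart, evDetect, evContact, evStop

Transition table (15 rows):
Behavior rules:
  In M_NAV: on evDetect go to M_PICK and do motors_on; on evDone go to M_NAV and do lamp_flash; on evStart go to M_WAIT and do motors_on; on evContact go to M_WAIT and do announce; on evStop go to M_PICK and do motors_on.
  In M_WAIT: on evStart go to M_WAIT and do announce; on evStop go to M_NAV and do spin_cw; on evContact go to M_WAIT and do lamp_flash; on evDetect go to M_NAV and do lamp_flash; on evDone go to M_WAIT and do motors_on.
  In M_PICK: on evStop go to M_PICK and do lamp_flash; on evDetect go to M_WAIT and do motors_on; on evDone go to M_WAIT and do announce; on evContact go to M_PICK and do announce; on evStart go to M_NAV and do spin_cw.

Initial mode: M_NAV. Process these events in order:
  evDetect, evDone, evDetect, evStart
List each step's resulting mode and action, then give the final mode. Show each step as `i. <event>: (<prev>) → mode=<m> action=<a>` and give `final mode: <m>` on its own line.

final mode: M_WAIT

1. evDetect: (M_NAV) → mode=M_PICK action=motors_on
2. evDone: (M_PICK) → mode=M_WAIT action=announce
3. evDetect: (M_WAIT) → mode=M_NAV action=lamp_flash
4. evStart: (M_NAV) → mode=M_WAIT action=motors_on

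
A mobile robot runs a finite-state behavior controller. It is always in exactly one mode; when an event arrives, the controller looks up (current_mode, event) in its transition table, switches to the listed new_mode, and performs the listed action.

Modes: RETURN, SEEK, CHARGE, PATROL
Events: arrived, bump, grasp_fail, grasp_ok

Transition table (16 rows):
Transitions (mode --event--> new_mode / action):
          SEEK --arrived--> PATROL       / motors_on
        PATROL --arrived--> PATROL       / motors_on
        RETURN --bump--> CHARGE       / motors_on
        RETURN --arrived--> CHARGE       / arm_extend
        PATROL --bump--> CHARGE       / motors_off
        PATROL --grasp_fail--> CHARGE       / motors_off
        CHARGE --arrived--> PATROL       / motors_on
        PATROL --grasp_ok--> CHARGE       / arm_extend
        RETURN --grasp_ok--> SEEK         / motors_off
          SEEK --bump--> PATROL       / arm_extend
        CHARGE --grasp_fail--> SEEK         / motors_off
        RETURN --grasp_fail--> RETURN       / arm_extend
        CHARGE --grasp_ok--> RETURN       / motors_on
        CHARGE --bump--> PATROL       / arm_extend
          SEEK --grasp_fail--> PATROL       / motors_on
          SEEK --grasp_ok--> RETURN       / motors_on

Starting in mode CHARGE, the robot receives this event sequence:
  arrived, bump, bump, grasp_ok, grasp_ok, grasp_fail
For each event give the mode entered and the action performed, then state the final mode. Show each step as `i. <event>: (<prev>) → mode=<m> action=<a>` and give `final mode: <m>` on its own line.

1. arrived: (CHARGE) → mode=PATROL action=motors_on
2. bump: (PATROL) → mode=CHARGE action=motors_off
3. bump: (CHARGE) → mode=PATROL action=arm_extend
4. grasp_ok: (PATROL) → mode=CHARGE action=arm_extend
5. grasp_ok: (CHARGE) → mode=RETURN action=motors_on
6. grasp_fail: (RETURN) → mode=RETURN action=arm_extend

final mode: RETURN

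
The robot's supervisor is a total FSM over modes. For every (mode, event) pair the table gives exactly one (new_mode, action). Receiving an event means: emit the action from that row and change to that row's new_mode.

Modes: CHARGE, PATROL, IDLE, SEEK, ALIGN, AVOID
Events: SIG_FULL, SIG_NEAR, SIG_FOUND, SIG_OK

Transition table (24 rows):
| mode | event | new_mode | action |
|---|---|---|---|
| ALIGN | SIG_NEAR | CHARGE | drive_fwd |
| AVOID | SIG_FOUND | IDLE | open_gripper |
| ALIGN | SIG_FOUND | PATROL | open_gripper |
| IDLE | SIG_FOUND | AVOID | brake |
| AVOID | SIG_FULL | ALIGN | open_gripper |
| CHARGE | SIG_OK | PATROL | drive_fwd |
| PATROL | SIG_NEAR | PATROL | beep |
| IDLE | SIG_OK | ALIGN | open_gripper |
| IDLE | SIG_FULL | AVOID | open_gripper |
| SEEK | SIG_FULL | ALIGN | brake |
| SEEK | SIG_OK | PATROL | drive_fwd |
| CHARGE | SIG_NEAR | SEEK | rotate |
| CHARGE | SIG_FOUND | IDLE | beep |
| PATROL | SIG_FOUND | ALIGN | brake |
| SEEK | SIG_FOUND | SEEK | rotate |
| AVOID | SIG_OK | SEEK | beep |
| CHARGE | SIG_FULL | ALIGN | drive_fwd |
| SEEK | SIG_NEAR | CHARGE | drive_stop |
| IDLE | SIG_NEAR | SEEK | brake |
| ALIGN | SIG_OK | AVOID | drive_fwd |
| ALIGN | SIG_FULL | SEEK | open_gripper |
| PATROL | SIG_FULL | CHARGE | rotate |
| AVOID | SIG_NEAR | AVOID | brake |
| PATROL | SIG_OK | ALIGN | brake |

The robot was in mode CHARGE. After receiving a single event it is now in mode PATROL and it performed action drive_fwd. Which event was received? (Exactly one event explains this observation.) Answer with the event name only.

try SIG_FULL: (CHARGE, SIG_FULL) → (ALIGN, drive_fwd)
try SIG_NEAR: (CHARGE, SIG_NEAR) → (SEEK, rotate)
try SIG_FOUND: (CHARGE, SIG_FOUND) → (IDLE, beep)
try SIG_OK: (CHARGE, SIG_OK) → (PATROL, drive_fwd)  ← matches

SIG_OK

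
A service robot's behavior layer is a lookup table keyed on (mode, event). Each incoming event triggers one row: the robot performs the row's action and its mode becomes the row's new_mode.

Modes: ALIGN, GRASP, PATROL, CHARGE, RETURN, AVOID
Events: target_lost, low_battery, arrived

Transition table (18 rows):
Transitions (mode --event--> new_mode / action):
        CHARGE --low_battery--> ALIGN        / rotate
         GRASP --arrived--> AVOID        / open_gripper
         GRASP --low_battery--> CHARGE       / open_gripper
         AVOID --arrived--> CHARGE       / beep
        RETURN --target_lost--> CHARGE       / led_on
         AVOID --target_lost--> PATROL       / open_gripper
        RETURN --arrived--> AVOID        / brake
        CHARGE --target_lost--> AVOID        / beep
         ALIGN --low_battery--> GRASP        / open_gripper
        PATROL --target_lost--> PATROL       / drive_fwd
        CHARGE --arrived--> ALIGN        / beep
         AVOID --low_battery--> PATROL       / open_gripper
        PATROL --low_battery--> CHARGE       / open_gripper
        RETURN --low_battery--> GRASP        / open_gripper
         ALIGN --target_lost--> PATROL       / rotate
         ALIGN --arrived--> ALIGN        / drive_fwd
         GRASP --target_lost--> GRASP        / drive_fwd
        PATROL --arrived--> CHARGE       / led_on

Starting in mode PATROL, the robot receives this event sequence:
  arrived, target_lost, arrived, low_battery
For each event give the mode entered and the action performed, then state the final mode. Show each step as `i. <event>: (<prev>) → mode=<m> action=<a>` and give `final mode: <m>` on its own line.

final mode: ALIGN

1. arrived: (PATROL) → mode=CHARGE action=led_on
2. target_lost: (CHARGE) → mode=AVOID action=beep
3. arrived: (AVOID) → mode=CHARGE action=beep
4. low_battery: (CHARGE) → mode=ALIGN action=rotate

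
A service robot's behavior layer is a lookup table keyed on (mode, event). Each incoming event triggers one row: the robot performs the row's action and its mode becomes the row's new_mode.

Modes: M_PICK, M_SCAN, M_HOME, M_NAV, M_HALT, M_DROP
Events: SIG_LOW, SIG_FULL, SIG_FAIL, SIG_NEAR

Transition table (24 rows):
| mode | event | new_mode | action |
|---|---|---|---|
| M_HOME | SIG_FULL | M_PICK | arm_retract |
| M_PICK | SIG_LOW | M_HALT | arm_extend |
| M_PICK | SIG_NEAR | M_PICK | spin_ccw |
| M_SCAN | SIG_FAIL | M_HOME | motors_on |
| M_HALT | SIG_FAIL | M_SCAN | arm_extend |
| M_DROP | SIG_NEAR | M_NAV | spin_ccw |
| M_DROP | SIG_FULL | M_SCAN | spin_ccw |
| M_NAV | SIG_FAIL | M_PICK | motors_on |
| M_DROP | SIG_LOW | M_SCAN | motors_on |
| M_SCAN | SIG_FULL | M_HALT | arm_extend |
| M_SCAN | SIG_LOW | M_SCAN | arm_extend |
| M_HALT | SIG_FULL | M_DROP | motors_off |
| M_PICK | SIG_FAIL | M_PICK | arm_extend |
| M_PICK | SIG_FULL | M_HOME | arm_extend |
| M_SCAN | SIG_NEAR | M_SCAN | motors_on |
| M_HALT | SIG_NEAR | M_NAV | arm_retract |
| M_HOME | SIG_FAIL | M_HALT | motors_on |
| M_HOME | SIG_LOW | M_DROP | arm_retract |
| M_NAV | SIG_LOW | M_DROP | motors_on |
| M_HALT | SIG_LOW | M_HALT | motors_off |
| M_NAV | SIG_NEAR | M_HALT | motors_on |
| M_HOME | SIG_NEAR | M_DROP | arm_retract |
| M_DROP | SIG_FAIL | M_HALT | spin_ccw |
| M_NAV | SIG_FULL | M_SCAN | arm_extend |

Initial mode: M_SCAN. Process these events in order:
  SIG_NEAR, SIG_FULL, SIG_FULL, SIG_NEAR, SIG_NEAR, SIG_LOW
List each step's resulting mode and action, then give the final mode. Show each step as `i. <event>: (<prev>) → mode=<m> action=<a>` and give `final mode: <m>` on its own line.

final mode: M_HALT

1. SIG_NEAR: (M_SCAN) → mode=M_SCAN action=motors_on
2. SIG_FULL: (M_SCAN) → mode=M_HALT action=arm_extend
3. SIG_FULL: (M_HALT) → mode=M_DROP action=motors_off
4. SIG_NEAR: (M_DROP) → mode=M_NAV action=spin_ccw
5. SIG_NEAR: (M_NAV) → mode=M_HALT action=motors_on
6. SIG_LOW: (M_HALT) → mode=M_HALT action=motors_off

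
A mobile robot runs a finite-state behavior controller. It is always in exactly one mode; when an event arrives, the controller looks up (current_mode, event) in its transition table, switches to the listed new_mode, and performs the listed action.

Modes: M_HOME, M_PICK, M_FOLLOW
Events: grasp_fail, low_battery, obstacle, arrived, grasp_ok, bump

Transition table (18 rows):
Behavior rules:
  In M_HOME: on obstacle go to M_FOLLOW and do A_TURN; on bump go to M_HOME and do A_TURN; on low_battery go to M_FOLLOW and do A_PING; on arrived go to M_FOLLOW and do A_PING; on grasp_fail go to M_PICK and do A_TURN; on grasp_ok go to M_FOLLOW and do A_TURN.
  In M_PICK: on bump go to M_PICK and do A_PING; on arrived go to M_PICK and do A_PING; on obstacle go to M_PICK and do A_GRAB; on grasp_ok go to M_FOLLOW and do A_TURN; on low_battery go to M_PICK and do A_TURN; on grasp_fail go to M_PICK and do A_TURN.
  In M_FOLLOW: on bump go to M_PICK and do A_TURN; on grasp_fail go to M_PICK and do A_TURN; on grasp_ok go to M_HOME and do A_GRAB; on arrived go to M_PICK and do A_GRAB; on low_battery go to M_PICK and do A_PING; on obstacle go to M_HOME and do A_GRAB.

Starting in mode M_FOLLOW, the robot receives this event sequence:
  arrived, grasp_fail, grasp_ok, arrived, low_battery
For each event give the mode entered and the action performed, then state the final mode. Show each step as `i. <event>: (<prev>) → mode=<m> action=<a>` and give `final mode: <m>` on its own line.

1. arrived: (M_FOLLOW) → mode=M_PICK action=A_GRAB
2. grasp_fail: (M_PICK) → mode=M_PICK action=A_TURN
3. grasp_ok: (M_PICK) → mode=M_FOLLOW action=A_TURN
4. arrived: (M_FOLLOW) → mode=M_PICK action=A_GRAB
5. low_battery: (M_PICK) → mode=M_PICK action=A_TURN

final mode: M_PICK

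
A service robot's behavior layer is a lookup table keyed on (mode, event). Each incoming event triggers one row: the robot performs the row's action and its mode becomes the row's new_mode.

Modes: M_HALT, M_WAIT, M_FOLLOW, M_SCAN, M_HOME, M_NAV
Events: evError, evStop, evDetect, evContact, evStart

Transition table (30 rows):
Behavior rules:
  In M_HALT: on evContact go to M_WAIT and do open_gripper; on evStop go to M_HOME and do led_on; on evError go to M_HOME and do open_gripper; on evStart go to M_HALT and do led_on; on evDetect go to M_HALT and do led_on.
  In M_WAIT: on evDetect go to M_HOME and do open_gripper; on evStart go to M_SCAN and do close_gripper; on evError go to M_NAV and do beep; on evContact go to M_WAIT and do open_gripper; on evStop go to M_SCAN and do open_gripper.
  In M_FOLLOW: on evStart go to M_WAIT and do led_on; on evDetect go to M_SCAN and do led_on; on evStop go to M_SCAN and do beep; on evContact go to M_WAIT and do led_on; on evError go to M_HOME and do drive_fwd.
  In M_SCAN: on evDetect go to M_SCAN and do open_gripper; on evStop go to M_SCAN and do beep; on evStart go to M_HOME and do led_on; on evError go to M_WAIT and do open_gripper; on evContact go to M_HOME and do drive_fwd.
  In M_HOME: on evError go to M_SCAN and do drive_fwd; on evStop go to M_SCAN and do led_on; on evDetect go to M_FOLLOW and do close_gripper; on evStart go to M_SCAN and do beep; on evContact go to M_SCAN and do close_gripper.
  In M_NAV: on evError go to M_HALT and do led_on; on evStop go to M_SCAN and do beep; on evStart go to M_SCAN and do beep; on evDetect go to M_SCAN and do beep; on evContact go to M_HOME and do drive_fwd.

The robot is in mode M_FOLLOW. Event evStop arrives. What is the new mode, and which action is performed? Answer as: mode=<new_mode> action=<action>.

mode=M_SCAN action=beep

current mode = M_FOLLOW; filter table to that mode:
  (M_FOLLOW, evStart) → (M_WAIT, led_on)
  (M_FOLLOW, evDetect) → (M_SCAN, led_on)
  (M_FOLLOW, evStop) → (M_SCAN, beep)  ← event matches
  (M_FOLLOW, evContact) → (M_WAIT, led_on)
  (M_FOLLOW, evError) → (M_HOME, drive_fwd)
event = evStop selects (M_SCAN, beep)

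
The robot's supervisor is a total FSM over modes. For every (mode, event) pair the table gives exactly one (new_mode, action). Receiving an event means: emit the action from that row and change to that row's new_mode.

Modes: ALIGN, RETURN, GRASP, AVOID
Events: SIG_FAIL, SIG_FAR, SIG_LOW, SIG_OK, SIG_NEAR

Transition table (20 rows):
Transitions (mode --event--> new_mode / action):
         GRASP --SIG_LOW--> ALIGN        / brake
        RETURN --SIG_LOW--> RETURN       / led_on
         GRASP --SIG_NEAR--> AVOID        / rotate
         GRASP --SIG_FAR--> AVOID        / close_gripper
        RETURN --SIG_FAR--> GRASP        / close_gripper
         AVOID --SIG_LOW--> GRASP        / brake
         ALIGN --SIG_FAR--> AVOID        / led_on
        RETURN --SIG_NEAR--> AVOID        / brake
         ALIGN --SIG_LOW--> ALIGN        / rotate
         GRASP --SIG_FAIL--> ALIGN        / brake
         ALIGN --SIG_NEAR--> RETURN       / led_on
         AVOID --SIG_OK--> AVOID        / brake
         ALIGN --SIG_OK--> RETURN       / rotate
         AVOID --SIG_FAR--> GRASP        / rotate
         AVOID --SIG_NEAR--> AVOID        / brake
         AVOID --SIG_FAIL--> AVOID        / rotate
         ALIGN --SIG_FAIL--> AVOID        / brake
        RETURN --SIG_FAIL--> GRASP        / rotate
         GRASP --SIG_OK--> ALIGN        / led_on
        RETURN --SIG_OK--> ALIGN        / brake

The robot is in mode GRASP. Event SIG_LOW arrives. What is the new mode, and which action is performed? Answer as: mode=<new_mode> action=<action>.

mode=ALIGN action=brake

current mode = GRASP; filter table to that mode:
  (GRASP, SIG_LOW) → (ALIGN, brake)  ← event matches
  (GRASP, SIG_NEAR) → (AVOID, rotate)
  (GRASP, SIG_FAR) → (AVOID, close_gripper)
  (GRASP, SIG_FAIL) → (ALIGN, brake)
  (GRASP, SIG_OK) → (ALIGN, led_on)
event = SIG_LOW selects (ALIGN, brake)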